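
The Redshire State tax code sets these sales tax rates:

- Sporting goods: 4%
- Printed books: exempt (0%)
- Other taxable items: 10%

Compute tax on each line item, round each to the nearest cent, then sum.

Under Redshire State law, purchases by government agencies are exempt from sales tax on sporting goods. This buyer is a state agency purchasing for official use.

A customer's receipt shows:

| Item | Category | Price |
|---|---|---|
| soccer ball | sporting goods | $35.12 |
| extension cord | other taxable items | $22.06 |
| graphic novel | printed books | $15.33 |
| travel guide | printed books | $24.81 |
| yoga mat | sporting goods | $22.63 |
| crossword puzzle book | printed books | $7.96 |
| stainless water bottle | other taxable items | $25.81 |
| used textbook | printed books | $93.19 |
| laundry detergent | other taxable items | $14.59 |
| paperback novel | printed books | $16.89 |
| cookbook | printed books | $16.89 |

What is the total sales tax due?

Soccer ball $35.12: sporting goods, buyer-exempt → 0% → $0.00
Extension cord $22.06: other taxable items → 10% → $2.21
Graphic novel $15.33: printed books → 0% → $0.00
Travel guide $24.81: printed books → 0% → $0.00
Yoga mat $22.63: sporting goods, buyer-exempt → 0% → $0.00
Crossword puzzle book $7.96: printed books → 0% → $0.00
Stainless water bottle $25.81: other taxable items → 10% → $2.58
Used textbook $93.19: printed books → 0% → $0.00
Laundry detergent $14.59: other taxable items → 10% → $1.46
Paperback novel $16.89: printed books → 0% → $0.00
Cookbook $16.89: printed books → 0% → $0.00
Total tax = $2.21 + $2.58 + $1.46 = $6.25

$6.25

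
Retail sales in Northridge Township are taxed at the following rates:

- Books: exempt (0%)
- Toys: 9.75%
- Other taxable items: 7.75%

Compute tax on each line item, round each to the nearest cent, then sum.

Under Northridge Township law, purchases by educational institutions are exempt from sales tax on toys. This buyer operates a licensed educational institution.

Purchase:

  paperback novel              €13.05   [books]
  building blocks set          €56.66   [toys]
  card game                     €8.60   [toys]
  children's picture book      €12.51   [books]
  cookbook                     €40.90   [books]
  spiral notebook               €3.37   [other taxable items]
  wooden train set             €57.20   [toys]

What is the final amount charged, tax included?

€192.55

Paperback novel €13.05: books → 0% → €0.00
Building blocks set €56.66: toys, buyer-exempt → 0% → €0.00
Card game €8.60: toys, buyer-exempt → 0% → €0.00
Children's picture book €12.51: books → 0% → €0.00
Cookbook €40.90: books → 0% → €0.00
Spiral notebook €3.37: other taxable items → 7.75% → €0.26
Wooden train set €57.20: toys, buyer-exempt → 0% → €0.00
Subtotal = €192.29; tax = €0.26; total due = €192.55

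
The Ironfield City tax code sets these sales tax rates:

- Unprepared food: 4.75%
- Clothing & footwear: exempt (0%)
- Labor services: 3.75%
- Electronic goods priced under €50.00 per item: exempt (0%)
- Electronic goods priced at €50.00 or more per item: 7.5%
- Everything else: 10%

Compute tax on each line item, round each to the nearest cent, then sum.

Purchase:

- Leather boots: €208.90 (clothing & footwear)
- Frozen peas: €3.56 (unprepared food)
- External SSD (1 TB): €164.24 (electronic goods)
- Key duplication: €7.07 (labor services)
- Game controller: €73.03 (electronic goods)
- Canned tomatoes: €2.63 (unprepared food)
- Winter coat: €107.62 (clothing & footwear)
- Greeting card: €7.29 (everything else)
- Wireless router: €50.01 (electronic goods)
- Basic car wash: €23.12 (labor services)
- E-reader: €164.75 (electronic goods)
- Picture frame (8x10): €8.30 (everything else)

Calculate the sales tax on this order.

€36.90

Leather boots €208.90: clothing & footwear → 0% → €0.00
Frozen peas €3.56: unprepared food → 4.75% → €0.17
External SSD (1 TB) €164.24: electronic goods, €50.00 or more → 7.5% → €12.32
Key duplication €7.07: labor services → 3.75% → €0.27
Game controller €73.03: electronic goods, €50.00 or more → 7.5% → €5.48
Canned tomatoes €2.63: unprepared food → 4.75% → €0.12
Winter coat €107.62: clothing & footwear → 0% → €0.00
Greeting card €7.29: everything else → 10% → €0.73
Wireless router €50.01: electronic goods, €50.00 or more → 7.5% → €3.75
Basic car wash €23.12: labor services → 3.75% → €0.87
E-reader €164.75: electronic goods, €50.00 or more → 7.5% → €12.36
Picture frame (8x10) €8.30: everything else → 10% → €0.83
Total tax = €0.17 + €12.32 + €0.27 + €5.48 + €0.12 + €0.73 + €3.75 + €0.87 + €12.36 + €0.83 = €36.90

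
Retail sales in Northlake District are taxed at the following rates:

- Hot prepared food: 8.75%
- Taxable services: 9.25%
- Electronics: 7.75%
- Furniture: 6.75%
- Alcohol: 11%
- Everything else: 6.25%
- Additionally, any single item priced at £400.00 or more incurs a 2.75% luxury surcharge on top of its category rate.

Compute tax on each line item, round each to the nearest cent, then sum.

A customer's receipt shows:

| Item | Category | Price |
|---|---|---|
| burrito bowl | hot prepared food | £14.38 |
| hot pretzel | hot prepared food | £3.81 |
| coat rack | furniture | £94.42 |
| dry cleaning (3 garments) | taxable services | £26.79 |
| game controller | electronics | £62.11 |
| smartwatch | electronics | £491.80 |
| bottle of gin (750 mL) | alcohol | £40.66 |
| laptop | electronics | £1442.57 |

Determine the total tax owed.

Burrito bowl £14.38: hot prepared food → 8.75% → £1.26
Hot pretzel £3.81: hot prepared food → 8.75% → £0.33
Coat rack £94.42: furniture → 6.75% → £6.37
Dry cleaning (3 garments) £26.79: taxable services → 9.25% → £2.48
Game controller £62.11: electronics → 7.75% → £4.81
Smartwatch £491.80: electronics → 7.75% + 2.75% surcharge = 10.5% → £51.64
Bottle of gin (750 mL) £40.66: alcohol → 11% → £4.47
Laptop £1442.57: electronics → 7.75% + 2.75% surcharge = 10.5% → £151.47
Total tax = £1.26 + £0.33 + £6.37 + £2.48 + £4.81 + £51.64 + £4.47 + £151.47 = £222.83

£222.83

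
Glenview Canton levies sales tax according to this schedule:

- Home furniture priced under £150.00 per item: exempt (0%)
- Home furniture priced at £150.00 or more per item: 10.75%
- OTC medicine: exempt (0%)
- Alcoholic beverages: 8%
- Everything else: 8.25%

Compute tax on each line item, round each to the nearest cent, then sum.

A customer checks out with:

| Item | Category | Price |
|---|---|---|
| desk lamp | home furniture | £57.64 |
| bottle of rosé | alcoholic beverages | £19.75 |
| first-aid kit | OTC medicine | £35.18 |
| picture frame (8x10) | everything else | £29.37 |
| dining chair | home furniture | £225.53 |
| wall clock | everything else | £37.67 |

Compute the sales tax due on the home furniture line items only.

£24.24

Desk lamp £57.64: home furniture, under £150.00 → 0% → £0.00
Dining chair £225.53: home furniture, £150.00 or more → 10.75% → £24.24
Tax on home furniture = £0.00 + £24.24 = £24.24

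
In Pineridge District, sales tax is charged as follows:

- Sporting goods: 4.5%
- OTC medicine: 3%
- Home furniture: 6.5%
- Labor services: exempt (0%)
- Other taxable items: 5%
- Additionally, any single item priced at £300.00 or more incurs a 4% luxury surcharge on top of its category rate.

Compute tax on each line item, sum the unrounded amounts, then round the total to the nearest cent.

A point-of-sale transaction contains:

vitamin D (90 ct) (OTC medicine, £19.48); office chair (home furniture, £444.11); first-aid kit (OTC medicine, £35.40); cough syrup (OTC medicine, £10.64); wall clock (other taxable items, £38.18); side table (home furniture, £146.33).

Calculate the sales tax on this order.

£60.02

Vitamin D (90 ct) £19.48: OTC medicine → 3% → £0.5844
Office chair £444.11: home furniture → 6.5% + 4% surcharge = 10.5% → £46.63155
First-aid kit £35.40: OTC medicine → 3% → £1.062
Cough syrup £10.64: OTC medicine → 3% → £0.3192
Wall clock £38.18: other taxable items → 5% → £1.909
Side table £146.33: home furniture → 6.5% → £9.51145
Unrounded tax sum = £60.0176 → £60.02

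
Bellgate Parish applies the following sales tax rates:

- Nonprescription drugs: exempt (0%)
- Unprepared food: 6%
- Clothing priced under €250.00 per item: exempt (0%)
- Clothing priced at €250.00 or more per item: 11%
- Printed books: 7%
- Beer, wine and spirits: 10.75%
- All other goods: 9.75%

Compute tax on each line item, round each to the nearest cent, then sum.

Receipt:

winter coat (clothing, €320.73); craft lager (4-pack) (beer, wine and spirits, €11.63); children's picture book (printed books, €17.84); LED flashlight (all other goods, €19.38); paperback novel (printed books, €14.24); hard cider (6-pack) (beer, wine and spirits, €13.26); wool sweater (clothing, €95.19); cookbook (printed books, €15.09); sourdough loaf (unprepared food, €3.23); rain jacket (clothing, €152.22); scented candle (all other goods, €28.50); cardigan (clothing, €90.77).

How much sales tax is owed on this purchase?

Winter coat €320.73: clothing, €250.00 or more → 11% → €35.28
Craft lager (4-pack) €11.63: beer, wine and spirits → 10.75% → €1.25
Children's picture book €17.84: printed books → 7% → €1.25
LED flashlight €19.38: all other goods → 9.75% → €1.89
Paperback novel €14.24: printed books → 7% → €1.00
Hard cider (6-pack) €13.26: beer, wine and spirits → 10.75% → €1.43
Wool sweater €95.19: clothing, under €250.00 → 0% → €0.00
Cookbook €15.09: printed books → 7% → €1.06
Sourdough loaf €3.23: unprepared food → 6% → €0.19
Rain jacket €152.22: clothing, under €250.00 → 0% → €0.00
Scented candle €28.50: all other goods → 9.75% → €2.78
Cardigan €90.77: clothing, under €250.00 → 0% → €0.00
Total tax = €35.28 + €1.25 + €1.25 + €1.89 + €1.00 + €1.43 + €1.06 + €0.19 + €2.78 = €46.13

€46.13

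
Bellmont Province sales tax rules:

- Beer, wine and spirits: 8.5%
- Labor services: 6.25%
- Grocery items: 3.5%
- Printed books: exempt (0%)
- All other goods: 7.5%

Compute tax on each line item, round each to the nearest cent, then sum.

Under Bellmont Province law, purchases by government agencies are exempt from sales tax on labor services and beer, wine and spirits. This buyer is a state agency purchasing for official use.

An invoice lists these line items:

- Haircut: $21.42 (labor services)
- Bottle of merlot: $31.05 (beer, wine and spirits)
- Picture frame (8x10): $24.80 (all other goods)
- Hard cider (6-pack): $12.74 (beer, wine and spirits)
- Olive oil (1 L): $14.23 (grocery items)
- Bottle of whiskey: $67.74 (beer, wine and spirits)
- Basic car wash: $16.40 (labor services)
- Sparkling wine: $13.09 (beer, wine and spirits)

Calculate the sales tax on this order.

Haircut $21.42: labor services, buyer-exempt → 0% → $0.00
Bottle of merlot $31.05: beer, wine and spirits, buyer-exempt → 0% → $0.00
Picture frame (8x10) $24.80: all other goods → 7.5% → $1.86
Hard cider (6-pack) $12.74: beer, wine and spirits, buyer-exempt → 0% → $0.00
Olive oil (1 L) $14.23: grocery items → 3.5% → $0.50
Bottle of whiskey $67.74: beer, wine and spirits, buyer-exempt → 0% → $0.00
Basic car wash $16.40: labor services, buyer-exempt → 0% → $0.00
Sparkling wine $13.09: beer, wine and spirits, buyer-exempt → 0% → $0.00
Total tax = $1.86 + $0.50 = $2.36

$2.36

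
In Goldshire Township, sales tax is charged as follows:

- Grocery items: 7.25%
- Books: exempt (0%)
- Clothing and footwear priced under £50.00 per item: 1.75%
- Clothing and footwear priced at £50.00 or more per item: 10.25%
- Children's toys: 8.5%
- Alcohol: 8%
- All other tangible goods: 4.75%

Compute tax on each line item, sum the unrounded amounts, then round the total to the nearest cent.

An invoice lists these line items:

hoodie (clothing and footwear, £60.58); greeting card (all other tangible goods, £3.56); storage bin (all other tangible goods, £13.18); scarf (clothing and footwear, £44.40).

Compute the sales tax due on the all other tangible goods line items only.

Greeting card £3.56: all other tangible goods → 4.75% → £0.1691
Storage bin £13.18: all other tangible goods → 4.75% → £0.62605
Tax on all other tangible goods: unrounded sum = £0.79515 → £0.80

£0.80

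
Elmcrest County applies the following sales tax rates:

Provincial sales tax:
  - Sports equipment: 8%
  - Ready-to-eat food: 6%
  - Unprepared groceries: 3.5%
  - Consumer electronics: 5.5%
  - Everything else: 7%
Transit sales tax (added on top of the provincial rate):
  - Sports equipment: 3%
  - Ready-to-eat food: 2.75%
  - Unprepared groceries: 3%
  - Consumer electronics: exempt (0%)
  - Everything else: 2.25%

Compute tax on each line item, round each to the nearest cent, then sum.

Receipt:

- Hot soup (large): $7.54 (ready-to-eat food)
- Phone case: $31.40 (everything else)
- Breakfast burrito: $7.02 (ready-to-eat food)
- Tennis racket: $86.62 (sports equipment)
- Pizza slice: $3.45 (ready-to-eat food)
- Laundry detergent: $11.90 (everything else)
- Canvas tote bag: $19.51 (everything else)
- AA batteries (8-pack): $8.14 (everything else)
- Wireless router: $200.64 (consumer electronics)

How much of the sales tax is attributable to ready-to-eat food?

$1.57

Hot soup (large) $7.54: ready-to-eat food → 6% + 2.75% transit = 8.75% → $0.66
Breakfast burrito $7.02: ready-to-eat food → 6% + 2.75% transit = 8.75% → $0.61
Pizza slice $3.45: ready-to-eat food → 6% + 2.75% transit = 8.75% → $0.30
Tax on ready-to-eat food = $0.66 + $0.61 + $0.30 = $1.57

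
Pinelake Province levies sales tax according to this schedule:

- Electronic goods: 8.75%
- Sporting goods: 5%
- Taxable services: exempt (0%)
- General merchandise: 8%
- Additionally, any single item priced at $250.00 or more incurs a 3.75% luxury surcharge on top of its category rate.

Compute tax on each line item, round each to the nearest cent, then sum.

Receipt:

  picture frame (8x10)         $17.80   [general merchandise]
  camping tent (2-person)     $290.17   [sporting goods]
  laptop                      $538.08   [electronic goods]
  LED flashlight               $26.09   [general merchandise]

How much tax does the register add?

$96.16

Picture frame (8x10) $17.80: general merchandise → 8% → $1.42
Camping tent (2-person) $290.17: sporting goods → 5% + 3.75% surcharge = 8.75% → $25.39
Laptop $538.08: electronic goods → 8.75% + 3.75% surcharge = 12.5% → $67.26
LED flashlight $26.09: general merchandise → 8% → $2.09
Total tax = $1.42 + $25.39 + $67.26 + $2.09 = $96.16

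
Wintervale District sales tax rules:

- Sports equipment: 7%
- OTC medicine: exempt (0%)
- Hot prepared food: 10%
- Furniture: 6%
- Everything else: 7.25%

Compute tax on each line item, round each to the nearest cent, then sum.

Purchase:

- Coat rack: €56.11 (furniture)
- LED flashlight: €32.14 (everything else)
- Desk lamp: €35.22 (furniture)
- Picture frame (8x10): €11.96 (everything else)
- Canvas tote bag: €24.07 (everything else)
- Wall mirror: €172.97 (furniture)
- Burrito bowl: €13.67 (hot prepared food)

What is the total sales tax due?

Coat rack €56.11: furniture → 6% → €3.37
LED flashlight €32.14: everything else → 7.25% → €2.33
Desk lamp €35.22: furniture → 6% → €2.11
Picture frame (8x10) €11.96: everything else → 7.25% → €0.87
Canvas tote bag €24.07: everything else → 7.25% → €1.75
Wall mirror €172.97: furniture → 6% → €10.38
Burrito bowl €13.67: hot prepared food → 10% → €1.37
Total tax = €3.37 + €2.33 + €2.11 + €0.87 + €1.75 + €10.38 + €1.37 = €22.18

€22.18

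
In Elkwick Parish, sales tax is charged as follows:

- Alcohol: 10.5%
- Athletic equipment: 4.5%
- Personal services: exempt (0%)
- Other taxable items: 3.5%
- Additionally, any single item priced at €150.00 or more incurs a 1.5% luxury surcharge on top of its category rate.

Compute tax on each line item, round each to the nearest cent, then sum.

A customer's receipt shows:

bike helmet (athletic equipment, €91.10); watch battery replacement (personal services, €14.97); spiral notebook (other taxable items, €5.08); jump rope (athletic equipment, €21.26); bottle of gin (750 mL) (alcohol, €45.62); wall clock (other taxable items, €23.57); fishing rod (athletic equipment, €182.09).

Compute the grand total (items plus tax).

Bike helmet €91.10: athletic equipment → 4.5% → €4.10
Watch battery replacement €14.97: personal services → 0% → €0.00
Spiral notebook €5.08: other taxable items → 3.5% → €0.18
Jump rope €21.26: athletic equipment → 4.5% → €0.96
Bottle of gin (750 mL) €45.62: alcohol → 10.5% → €4.79
Wall clock €23.57: other taxable items → 3.5% → €0.82
Fishing rod €182.09: athletic equipment → 4.5% + 1.5% surcharge = 6% → €10.93
Subtotal = €383.69; tax = €21.78; total due = €405.47

€405.47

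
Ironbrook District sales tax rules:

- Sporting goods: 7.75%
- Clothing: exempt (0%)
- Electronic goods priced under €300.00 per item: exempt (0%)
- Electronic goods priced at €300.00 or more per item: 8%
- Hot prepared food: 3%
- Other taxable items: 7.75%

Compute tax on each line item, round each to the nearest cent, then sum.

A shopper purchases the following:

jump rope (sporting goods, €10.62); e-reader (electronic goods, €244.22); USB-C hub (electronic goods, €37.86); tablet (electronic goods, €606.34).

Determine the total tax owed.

€49.33

Jump rope €10.62: sporting goods → 7.75% → €0.82
E-reader €244.22: electronic goods, under €300.00 → 0% → €0.00
USB-C hub €37.86: electronic goods, under €300.00 → 0% → €0.00
Tablet €606.34: electronic goods, €300.00 or more → 8% → €48.51
Total tax = €0.82 + €48.51 = €49.33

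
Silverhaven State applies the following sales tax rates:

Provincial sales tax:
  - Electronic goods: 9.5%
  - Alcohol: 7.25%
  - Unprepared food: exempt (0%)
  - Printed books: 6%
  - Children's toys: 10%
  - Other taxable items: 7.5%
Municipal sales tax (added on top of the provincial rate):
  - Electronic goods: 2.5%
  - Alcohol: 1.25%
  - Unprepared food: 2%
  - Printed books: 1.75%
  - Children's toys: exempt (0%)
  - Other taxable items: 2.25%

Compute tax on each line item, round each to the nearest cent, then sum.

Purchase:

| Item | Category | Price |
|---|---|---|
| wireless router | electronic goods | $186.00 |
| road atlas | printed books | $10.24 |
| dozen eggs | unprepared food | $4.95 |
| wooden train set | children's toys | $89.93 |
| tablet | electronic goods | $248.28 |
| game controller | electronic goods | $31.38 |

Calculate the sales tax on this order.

Wireless router $186.00: electronic goods → 9.5% + 2.5% municipal = 12% → $22.32
Road atlas $10.24: printed books → 6% + 1.75% municipal = 7.75% → $0.79
Dozen eggs $4.95: unprepared food → 0% + 2% municipal = 2% → $0.10
Wooden train set $89.93: children's toys → 10% + 0% municipal = 10% → $8.99
Tablet $248.28: electronic goods → 9.5% + 2.5% municipal = 12% → $29.79
Game controller $31.38: electronic goods → 9.5% + 2.5% municipal = 12% → $3.77
Total tax = $22.32 + $0.79 + $0.10 + $8.99 + $29.79 + $3.77 = $65.76

$65.76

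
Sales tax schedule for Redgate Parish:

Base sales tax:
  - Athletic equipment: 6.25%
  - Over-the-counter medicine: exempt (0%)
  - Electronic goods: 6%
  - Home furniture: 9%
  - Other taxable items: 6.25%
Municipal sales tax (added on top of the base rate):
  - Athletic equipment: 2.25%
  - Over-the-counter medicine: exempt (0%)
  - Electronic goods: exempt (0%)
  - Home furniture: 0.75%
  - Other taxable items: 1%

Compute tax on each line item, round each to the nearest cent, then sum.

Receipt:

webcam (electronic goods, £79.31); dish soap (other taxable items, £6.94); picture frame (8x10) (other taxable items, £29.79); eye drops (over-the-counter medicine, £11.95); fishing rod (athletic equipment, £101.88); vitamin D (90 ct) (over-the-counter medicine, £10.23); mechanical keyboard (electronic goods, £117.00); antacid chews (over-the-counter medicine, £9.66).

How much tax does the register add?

Webcam £79.31: electronic goods → 6% + 0% municipal = 6% → £4.76
Dish soap £6.94: other taxable items → 6.25% + 1% municipal = 7.25% → £0.50
Picture frame (8x10) £29.79: other taxable items → 6.25% + 1% municipal = 7.25% → £2.16
Eye drops £11.95: over-the-counter medicine → 0% + 0% municipal = 0% → £0.00
Fishing rod £101.88: athletic equipment → 6.25% + 2.25% municipal = 8.5% → £8.66
Vitamin D (90 ct) £10.23: over-the-counter medicine → 0% + 0% municipal = 0% → £0.00
Mechanical keyboard £117.00: electronic goods → 6% + 0% municipal = 6% → £7.02
Antacid chews £9.66: over-the-counter medicine → 0% + 0% municipal = 0% → £0.00
Total tax = £4.76 + £0.50 + £2.16 + £8.66 + £7.02 = £23.10

£23.10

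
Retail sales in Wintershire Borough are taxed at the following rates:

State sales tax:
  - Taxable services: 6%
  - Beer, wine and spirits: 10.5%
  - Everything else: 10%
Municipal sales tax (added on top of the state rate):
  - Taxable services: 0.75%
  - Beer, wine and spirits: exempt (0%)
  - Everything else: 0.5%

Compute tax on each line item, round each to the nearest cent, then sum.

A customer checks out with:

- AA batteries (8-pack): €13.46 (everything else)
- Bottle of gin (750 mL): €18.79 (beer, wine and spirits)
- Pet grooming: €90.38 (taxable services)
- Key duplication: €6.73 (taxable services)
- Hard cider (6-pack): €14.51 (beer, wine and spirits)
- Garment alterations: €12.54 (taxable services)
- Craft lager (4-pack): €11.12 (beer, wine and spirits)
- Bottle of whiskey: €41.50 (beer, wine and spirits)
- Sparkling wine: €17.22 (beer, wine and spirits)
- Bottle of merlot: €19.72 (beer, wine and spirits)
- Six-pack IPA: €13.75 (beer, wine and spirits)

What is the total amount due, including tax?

AA batteries (8-pack) €13.46: everything else → 10% + 0.5% municipal = 10.5% → €1.41
Bottle of gin (750 mL) €18.79: beer, wine and spirits → 10.5% + 0% municipal = 10.5% → €1.97
Pet grooming €90.38: taxable services → 6% + 0.75% municipal = 6.75% → €6.10
Key duplication €6.73: taxable services → 6% + 0.75% municipal = 6.75% → €0.45
Hard cider (6-pack) €14.51: beer, wine and spirits → 10.5% + 0% municipal = 10.5% → €1.52
Garment alterations €12.54: taxable services → 6% + 0.75% municipal = 6.75% → €0.85
Craft lager (4-pack) €11.12: beer, wine and spirits → 10.5% + 0% municipal = 10.5% → €1.17
Bottle of whiskey €41.50: beer, wine and spirits → 10.5% + 0% municipal = 10.5% → €4.36
Sparkling wine €17.22: beer, wine and spirits → 10.5% + 0% municipal = 10.5% → €1.81
Bottle of merlot €19.72: beer, wine and spirits → 10.5% + 0% municipal = 10.5% → €2.07
Six-pack IPA €13.75: beer, wine and spirits → 10.5% + 0% municipal = 10.5% → €1.44
Subtotal = €259.72; tax = €23.15; total due = €282.87

€282.87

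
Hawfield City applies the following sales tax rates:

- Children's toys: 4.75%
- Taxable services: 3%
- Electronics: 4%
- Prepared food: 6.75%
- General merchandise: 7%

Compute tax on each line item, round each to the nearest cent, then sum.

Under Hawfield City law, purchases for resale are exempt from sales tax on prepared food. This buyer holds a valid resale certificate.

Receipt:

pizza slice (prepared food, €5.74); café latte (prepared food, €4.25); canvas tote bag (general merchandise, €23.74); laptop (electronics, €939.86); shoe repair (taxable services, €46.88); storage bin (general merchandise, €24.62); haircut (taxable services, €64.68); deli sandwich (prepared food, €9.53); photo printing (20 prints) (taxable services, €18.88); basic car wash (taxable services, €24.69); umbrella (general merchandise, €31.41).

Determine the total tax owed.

Pizza slice €5.74: prepared food, buyer-exempt → 0% → €0.00
Café latte €4.25: prepared food, buyer-exempt → 0% → €0.00
Canvas tote bag €23.74: general merchandise → 7% → €1.66
Laptop €939.86: electronics → 4% → €37.59
Shoe repair €46.88: taxable services → 3% → €1.41
Storage bin €24.62: general merchandise → 7% → €1.72
Haircut €64.68: taxable services → 3% → €1.94
Deli sandwich €9.53: prepared food, buyer-exempt → 0% → €0.00
Photo printing (20 prints) €18.88: taxable services → 3% → €0.57
Basic car wash €24.69: taxable services → 3% → €0.74
Umbrella €31.41: general merchandise → 7% → €2.20
Total tax = €1.66 + €37.59 + €1.41 + €1.72 + €1.94 + €0.57 + €0.74 + €2.20 = €47.83

€47.83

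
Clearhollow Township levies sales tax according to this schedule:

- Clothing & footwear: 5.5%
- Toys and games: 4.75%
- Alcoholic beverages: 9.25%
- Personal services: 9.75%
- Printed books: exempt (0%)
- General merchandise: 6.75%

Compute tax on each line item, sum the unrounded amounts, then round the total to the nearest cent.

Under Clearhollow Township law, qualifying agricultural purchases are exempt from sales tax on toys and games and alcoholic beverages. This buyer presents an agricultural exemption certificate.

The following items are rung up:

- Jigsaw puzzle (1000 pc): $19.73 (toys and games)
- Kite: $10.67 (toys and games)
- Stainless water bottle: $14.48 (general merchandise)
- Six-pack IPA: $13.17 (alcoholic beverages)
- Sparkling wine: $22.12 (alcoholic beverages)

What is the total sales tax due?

$0.98

Jigsaw puzzle (1000 pc) $19.73: toys and games, buyer-exempt → 0% → $0.00
Kite $10.67: toys and games, buyer-exempt → 0% → $0.00
Stainless water bottle $14.48: general merchandise → 6.75% → $0.9774
Six-pack IPA $13.17: alcoholic beverages, buyer-exempt → 0% → $0.00
Sparkling wine $22.12: alcoholic beverages, buyer-exempt → 0% → $0.00
Unrounded tax sum = $0.9774 → $0.98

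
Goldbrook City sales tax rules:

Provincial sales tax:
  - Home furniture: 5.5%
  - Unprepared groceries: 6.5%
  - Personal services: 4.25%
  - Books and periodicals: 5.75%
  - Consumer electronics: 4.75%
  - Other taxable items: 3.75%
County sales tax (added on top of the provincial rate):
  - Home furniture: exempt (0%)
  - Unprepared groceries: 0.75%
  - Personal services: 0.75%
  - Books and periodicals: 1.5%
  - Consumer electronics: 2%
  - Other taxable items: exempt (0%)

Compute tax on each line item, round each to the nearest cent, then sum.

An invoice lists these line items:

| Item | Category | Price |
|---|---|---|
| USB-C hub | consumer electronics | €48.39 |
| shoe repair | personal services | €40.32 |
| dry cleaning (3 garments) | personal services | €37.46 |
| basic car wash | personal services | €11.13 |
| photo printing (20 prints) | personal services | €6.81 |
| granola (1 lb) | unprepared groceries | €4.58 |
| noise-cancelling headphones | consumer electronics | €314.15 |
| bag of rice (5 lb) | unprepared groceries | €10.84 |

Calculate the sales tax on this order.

USB-C hub €48.39: consumer electronics → 4.75% + 2% county = 6.75% → €3.27
Shoe repair €40.32: personal services → 4.25% + 0.75% county = 5% → €2.02
Dry cleaning (3 garments) €37.46: personal services → 4.25% + 0.75% county = 5% → €1.87
Basic car wash €11.13: personal services → 4.25% + 0.75% county = 5% → €0.56
Photo printing (20 prints) €6.81: personal services → 4.25% + 0.75% county = 5% → €0.34
Granola (1 lb) €4.58: unprepared groceries → 6.5% + 0.75% county = 7.25% → €0.33
Noise-cancelling headphones €314.15: consumer electronics → 4.75% + 2% county = 6.75% → €21.21
Bag of rice (5 lb) €10.84: unprepared groceries → 6.5% + 0.75% county = 7.25% → €0.79
Total tax = €3.27 + €2.02 + €1.87 + €0.56 + €0.34 + €0.33 + €21.21 + €0.79 = €30.39

€30.39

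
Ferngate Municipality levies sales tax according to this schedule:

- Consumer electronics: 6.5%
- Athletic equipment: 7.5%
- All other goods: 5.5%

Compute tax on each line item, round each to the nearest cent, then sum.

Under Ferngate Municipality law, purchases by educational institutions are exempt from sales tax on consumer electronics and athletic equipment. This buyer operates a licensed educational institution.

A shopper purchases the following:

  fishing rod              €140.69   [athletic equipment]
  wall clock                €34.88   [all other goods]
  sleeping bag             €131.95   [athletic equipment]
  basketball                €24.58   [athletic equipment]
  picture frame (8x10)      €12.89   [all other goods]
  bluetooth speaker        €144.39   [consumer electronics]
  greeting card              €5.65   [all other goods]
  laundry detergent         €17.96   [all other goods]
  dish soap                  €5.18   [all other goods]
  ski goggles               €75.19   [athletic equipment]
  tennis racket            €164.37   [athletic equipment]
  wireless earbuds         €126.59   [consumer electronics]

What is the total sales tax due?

Fishing rod €140.69: athletic equipment, buyer-exempt → 0% → €0.00
Wall clock €34.88: all other goods → 5.5% → €1.92
Sleeping bag €131.95: athletic equipment, buyer-exempt → 0% → €0.00
Basketball €24.58: athletic equipment, buyer-exempt → 0% → €0.00
Picture frame (8x10) €12.89: all other goods → 5.5% → €0.71
Bluetooth speaker €144.39: consumer electronics, buyer-exempt → 0% → €0.00
Greeting card €5.65: all other goods → 5.5% → €0.31
Laundry detergent €17.96: all other goods → 5.5% → €0.99
Dish soap €5.18: all other goods → 5.5% → €0.28
Ski goggles €75.19: athletic equipment, buyer-exempt → 0% → €0.00
Tennis racket €164.37: athletic equipment, buyer-exempt → 0% → €0.00
Wireless earbuds €126.59: consumer electronics, buyer-exempt → 0% → €0.00
Total tax = €1.92 + €0.71 + €0.31 + €0.99 + €0.28 = €4.21

€4.21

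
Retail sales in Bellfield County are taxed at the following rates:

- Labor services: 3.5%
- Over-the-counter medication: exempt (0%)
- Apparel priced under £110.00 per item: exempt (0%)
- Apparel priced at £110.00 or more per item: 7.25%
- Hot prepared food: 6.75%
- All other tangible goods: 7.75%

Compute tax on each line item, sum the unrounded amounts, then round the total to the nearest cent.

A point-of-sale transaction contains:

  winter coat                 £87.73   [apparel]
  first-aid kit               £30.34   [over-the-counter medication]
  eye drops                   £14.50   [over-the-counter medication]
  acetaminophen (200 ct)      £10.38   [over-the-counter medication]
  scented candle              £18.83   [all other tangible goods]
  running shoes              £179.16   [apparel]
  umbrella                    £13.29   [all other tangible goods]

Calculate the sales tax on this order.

£15.48

Winter coat £87.73: apparel, under £110.00 → 0% → £0.00
First-aid kit £30.34: over-the-counter medication → 0% → £0.00
Eye drops £14.50: over-the-counter medication → 0% → £0.00
Acetaminophen (200 ct) £10.38: over-the-counter medication → 0% → £0.00
Scented candle £18.83: all other tangible goods → 7.75% → £1.459325
Running shoes £179.16: apparel, £110.00 or more → 7.25% → £12.9891
Umbrella £13.29: all other tangible goods → 7.75% → £1.029975
Unrounded tax sum = £15.4784 → £15.48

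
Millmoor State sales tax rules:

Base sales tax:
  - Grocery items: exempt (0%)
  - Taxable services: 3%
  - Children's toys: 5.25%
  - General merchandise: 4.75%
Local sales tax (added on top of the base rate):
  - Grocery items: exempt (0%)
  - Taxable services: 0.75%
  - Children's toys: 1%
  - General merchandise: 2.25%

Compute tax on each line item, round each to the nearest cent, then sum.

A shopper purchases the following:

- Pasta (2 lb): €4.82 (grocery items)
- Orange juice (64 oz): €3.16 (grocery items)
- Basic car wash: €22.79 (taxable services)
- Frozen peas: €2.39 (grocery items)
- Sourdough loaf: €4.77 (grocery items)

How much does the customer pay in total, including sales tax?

€38.78

Pasta (2 lb) €4.82: grocery items → 0% + 0% local = 0% → €0.00
Orange juice (64 oz) €3.16: grocery items → 0% + 0% local = 0% → €0.00
Basic car wash €22.79: taxable services → 3% + 0.75% local = 3.75% → €0.85
Frozen peas €2.39: grocery items → 0% + 0% local = 0% → €0.00
Sourdough loaf €4.77: grocery items → 0% + 0% local = 0% → €0.00
Subtotal = €37.93; tax = €0.85; total due = €38.78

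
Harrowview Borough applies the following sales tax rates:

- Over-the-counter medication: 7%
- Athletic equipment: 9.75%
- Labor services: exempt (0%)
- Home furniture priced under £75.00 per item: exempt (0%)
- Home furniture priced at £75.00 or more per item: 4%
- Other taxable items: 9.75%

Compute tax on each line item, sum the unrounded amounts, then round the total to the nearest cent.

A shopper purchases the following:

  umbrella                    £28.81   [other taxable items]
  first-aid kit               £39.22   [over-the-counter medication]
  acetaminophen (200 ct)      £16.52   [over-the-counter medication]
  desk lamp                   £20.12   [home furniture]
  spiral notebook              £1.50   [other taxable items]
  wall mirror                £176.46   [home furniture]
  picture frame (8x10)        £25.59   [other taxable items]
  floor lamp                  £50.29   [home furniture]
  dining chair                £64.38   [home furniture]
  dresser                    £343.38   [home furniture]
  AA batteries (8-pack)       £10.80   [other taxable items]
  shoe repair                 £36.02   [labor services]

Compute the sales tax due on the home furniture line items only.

£20.79

Desk lamp £20.12: home furniture, under £75.00 → 0% → £0.00
Wall mirror £176.46: home furniture, £75.00 or more → 4% → £7.0584
Floor lamp £50.29: home furniture, under £75.00 → 0% → £0.00
Dining chair £64.38: home furniture, under £75.00 → 0% → £0.00
Dresser £343.38: home furniture, £75.00 or more → 4% → £13.7352
Tax on home furniture: unrounded sum = £20.7936 → £20.79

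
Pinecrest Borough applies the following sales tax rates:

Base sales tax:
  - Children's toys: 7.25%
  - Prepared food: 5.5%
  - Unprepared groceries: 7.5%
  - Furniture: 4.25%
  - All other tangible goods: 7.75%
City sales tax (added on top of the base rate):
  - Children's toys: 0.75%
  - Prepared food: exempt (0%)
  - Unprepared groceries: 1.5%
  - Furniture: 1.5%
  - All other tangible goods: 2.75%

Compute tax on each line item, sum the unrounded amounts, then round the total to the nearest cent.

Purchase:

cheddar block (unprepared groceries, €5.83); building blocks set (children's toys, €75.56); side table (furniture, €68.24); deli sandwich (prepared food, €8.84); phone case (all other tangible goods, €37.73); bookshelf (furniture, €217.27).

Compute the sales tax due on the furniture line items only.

Side table €68.24: furniture → 4.25% + 1.5% city = 5.75% → €3.9238
Bookshelf €217.27: furniture → 4.25% + 1.5% city = 5.75% → €12.493025
Tax on furniture: unrounded sum = €16.416825 → €16.42

€16.42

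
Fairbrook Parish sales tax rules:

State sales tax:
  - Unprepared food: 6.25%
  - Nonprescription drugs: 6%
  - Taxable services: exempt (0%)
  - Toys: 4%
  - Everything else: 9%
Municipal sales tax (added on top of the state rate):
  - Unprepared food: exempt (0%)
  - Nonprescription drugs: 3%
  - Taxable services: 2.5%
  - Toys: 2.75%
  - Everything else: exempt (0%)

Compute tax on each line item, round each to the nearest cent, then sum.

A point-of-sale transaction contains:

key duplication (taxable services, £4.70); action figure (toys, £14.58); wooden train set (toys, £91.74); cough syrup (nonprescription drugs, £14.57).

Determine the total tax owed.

Key duplication £4.70: taxable services → 0% + 2.5% municipal = 2.5% → £0.12
Action figure £14.58: toys → 4% + 2.75% municipal = 6.75% → £0.98
Wooden train set £91.74: toys → 4% + 2.75% municipal = 6.75% → £6.19
Cough syrup £14.57: nonprescription drugs → 6% + 3% municipal = 9% → £1.31
Total tax = £0.12 + £0.98 + £6.19 + £1.31 = £8.60

£8.60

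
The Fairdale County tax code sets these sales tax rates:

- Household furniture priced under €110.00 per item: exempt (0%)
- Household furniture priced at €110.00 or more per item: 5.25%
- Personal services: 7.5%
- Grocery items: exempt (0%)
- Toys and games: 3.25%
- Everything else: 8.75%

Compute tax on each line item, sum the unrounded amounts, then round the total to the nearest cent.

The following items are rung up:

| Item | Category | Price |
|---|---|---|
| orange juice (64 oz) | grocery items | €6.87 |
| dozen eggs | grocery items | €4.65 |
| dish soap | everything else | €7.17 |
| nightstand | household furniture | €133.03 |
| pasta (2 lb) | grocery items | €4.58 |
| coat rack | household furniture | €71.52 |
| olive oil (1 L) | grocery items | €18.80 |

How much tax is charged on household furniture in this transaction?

Nightstand €133.03: household furniture, €110.00 or more → 5.25% → €6.984075
Coat rack €71.52: household furniture, under €110.00 → 0% → €0.00
Tax on household furniture: unrounded sum = €6.984075 → €6.98

€6.98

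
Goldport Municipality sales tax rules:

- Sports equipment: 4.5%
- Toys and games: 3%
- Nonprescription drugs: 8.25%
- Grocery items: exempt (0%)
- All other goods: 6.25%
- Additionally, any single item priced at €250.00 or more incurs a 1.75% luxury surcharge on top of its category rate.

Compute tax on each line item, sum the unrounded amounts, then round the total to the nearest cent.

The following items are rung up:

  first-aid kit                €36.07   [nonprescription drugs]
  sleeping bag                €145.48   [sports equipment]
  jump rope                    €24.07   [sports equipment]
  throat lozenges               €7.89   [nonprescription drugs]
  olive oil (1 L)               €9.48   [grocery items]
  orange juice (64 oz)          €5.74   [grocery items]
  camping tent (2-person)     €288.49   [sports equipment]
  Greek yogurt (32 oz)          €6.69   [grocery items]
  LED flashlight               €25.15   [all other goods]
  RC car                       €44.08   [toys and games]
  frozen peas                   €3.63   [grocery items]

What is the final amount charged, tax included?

€628.95

First-aid kit €36.07: nonprescription drugs → 8.25% → €2.975775
Sleeping bag €145.48: sports equipment → 4.5% → €6.5466
Jump rope €24.07: sports equipment → 4.5% → €1.08315
Throat lozenges €7.89: nonprescription drugs → 8.25% → €0.650925
Olive oil (1 L) €9.48: grocery items → 0% → €0.00
Orange juice (64 oz) €5.74: grocery items → 0% → €0.00
Camping tent (2-person) €288.49: sports equipment → 4.5% + 1.75% surcharge = 6.25% → €18.030625
Greek yogurt (32 oz) €6.69: grocery items → 0% → €0.00
LED flashlight €25.15: all other goods → 6.25% → €1.571875
RC car €44.08: toys and games → 3% → €1.3224
Frozen peas €3.63: grocery items → 0% → €0.00
Subtotal = €596.77; unrounded tax = €32.18135 → €32.18; total due = €628.95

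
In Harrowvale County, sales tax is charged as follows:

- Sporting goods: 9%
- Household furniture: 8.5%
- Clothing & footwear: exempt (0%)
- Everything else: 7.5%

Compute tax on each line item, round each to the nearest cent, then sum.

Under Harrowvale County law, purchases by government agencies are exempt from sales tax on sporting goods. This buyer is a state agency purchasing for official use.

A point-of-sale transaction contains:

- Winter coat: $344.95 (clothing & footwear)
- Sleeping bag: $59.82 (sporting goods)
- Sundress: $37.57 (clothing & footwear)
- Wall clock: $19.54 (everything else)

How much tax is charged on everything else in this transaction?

$1.47

Wall clock $19.54: everything else → 7.5% → $1.47
Tax on everything else = $1.47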